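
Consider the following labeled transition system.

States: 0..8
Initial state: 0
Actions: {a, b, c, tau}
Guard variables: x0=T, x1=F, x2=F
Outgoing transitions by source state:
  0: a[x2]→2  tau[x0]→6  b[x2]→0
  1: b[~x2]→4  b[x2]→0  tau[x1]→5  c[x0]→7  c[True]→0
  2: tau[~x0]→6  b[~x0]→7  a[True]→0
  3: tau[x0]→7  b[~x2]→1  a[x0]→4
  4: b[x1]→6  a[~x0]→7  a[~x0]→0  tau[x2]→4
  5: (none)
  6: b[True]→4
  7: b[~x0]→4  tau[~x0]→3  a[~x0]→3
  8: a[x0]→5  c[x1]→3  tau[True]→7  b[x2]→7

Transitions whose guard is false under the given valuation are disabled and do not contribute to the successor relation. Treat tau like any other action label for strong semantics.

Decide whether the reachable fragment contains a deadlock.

Reachable = {0,4,6}
  0: tau→6  [deg 1]
  4: ∅  [STUCK]
  6: b→4  [deg 1]
Path to 4: tau·b

Answer: DEADLOCK at state 4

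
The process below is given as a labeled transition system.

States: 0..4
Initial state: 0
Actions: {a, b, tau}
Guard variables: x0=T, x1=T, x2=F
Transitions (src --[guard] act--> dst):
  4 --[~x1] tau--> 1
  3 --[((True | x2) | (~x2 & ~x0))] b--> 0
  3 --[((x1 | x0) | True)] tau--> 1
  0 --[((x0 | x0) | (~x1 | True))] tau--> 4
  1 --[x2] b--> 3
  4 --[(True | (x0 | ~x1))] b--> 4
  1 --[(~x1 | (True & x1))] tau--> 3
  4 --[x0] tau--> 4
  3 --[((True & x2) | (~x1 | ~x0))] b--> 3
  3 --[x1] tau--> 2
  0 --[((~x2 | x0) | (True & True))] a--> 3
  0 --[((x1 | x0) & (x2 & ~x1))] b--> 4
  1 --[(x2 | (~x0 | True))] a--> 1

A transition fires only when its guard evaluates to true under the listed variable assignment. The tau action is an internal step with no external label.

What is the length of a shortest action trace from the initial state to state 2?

Breadth-first toward 2:
  L0 = {0}
  L1 = {3,4}
  L2 = {1,2}
first hit 2 at d=2 via a·tau

Answer: 2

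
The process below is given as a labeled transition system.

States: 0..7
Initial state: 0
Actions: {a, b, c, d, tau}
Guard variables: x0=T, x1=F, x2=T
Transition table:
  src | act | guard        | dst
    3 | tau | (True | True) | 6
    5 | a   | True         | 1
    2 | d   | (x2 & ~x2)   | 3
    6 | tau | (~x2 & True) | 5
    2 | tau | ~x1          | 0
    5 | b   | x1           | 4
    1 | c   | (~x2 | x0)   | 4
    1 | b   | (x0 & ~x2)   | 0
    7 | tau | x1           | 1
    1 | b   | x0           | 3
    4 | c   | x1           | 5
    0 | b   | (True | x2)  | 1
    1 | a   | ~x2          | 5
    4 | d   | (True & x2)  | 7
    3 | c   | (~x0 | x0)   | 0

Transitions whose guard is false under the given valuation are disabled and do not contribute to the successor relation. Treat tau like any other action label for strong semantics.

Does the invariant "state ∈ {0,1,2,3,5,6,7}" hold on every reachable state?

Answer: INVARIANT VIOLATED at state 4

Trace:
Inv-set: {0,1,2,3,5,6,7}
R = {0,1,3,4,6,7}
  0: ok
  1: ok
  3: ok
  4: ✗ unsafe
  6: ok
  7: ok
counterexample path to 4: b·c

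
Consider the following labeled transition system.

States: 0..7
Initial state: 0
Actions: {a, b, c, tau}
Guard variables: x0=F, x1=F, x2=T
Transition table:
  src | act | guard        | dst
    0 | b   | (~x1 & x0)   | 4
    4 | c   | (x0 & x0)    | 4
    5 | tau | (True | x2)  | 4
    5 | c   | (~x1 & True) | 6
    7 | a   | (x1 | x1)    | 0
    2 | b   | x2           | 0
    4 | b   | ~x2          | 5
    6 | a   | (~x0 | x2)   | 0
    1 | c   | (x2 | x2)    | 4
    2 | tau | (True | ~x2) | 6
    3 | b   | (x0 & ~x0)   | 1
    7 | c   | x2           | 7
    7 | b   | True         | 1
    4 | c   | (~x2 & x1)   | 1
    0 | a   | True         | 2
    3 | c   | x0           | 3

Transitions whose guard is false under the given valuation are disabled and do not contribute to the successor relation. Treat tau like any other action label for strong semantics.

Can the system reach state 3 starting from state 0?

After dropping false guards: 9 live edges.
L0 = {0}
L1 = {2}  cumulative {0,2}
L2 = {6}  cumulative {0,2,6}
Reachable = {0,2,6}

Answer: UNREACHABLE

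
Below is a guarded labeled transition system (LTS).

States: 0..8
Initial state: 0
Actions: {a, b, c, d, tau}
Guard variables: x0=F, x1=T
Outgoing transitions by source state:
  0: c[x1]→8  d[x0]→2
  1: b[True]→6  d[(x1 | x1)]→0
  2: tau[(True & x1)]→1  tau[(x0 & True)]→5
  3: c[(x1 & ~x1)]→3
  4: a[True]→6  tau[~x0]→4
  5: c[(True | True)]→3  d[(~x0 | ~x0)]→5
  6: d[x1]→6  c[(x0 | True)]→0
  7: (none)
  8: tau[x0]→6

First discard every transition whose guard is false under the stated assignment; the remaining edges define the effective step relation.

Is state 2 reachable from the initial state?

Guard filter leaves 10 enabled edge(s).
L0 = {0}
L1 = {8}  now seen {0,8}
Reachable = {0,8}

Answer: UNREACHABLE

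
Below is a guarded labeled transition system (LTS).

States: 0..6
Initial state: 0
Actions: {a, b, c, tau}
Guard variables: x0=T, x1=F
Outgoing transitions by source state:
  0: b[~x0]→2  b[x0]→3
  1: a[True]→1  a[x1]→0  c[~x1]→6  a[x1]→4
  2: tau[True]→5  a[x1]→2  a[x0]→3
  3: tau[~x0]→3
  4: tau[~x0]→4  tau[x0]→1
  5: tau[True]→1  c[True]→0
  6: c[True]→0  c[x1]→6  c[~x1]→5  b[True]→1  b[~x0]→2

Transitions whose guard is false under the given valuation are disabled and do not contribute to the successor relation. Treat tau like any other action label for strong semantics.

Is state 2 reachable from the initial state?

11 transition(s) survive guard evaluation.
depth 0: {0}
depth 1: {3}  total {0,3}
Reach set: {0,3}

Answer: UNREACHABLE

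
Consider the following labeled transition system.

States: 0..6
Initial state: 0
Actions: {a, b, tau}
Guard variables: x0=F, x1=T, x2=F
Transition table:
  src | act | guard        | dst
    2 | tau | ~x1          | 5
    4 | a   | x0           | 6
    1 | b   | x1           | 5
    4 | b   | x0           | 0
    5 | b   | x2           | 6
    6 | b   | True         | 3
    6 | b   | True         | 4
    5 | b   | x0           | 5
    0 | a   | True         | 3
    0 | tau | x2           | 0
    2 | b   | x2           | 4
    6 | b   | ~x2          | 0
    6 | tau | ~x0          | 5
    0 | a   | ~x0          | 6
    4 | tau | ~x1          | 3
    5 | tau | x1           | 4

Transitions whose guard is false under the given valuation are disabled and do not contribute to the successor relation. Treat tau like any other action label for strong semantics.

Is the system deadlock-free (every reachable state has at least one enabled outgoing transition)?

Answer: DEADLOCK at state 3

Working:
Reachable = {0,3,4,5,6}
  0: a→3  a→6  [2 out]
  3: ∅  [STUCK]
  4: ∅  [STUCK]
  5: tau→4  [1 out]
  6: b→0  b→3  b→4  tau→5  [4 out]
witness 3: a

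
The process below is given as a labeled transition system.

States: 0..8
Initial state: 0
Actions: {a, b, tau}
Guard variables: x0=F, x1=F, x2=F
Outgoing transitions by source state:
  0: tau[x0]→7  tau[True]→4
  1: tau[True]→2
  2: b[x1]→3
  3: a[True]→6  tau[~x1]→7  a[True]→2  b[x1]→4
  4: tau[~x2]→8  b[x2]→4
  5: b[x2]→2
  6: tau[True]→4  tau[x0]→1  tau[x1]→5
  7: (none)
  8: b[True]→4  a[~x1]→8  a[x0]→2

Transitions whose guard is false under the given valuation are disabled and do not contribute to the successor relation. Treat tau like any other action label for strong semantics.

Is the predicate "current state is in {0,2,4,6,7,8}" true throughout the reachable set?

Safe = {0,2,4,6,7,8}
Reach set: {0,4,8}
  0: ✓
  4: ✓
  8: ✓

Answer: INVARIANT HOLDS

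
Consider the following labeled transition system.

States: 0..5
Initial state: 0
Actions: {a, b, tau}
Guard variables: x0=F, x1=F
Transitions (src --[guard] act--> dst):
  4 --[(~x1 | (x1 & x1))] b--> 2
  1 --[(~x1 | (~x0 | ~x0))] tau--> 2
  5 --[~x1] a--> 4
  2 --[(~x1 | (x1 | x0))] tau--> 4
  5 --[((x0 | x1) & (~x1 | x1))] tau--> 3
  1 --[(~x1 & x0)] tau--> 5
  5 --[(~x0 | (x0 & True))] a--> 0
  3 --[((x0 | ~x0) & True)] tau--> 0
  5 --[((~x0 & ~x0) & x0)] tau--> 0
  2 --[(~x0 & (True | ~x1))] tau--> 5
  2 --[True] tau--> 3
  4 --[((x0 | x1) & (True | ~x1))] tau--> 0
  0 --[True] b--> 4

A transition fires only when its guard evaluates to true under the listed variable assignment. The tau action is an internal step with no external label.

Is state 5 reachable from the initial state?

After dropping false guards: 9 live edges.
depth 0: {0}
depth 1: {4}  cumulative {0,4}
depth 2: {2}  cumulative {0,2,4}
depth 3: {3,5}  cumulative {0,2,3,4,5}
Reach set: {0,2,3,4,5}
trace reaching 5: b·b·tau

Answer: REACHABLE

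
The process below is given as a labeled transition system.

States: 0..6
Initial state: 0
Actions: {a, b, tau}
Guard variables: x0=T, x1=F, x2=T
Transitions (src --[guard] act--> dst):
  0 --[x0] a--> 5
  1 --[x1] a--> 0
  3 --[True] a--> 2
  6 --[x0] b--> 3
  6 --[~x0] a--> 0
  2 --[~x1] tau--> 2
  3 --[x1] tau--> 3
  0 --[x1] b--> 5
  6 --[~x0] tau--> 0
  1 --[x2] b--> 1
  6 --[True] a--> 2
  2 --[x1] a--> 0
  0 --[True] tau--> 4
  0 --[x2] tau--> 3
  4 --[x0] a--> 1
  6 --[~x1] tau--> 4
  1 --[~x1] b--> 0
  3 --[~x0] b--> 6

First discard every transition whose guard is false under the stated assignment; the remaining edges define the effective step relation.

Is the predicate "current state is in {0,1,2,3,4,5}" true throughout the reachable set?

Inv-set: {0,1,2,3,4,5}
Reach set: {0,1,2,3,4,5}
  0: ok
  1: ok
  2: ok
  3: ok
  4: ok
  5: ok

Answer: INVARIANT HOLDS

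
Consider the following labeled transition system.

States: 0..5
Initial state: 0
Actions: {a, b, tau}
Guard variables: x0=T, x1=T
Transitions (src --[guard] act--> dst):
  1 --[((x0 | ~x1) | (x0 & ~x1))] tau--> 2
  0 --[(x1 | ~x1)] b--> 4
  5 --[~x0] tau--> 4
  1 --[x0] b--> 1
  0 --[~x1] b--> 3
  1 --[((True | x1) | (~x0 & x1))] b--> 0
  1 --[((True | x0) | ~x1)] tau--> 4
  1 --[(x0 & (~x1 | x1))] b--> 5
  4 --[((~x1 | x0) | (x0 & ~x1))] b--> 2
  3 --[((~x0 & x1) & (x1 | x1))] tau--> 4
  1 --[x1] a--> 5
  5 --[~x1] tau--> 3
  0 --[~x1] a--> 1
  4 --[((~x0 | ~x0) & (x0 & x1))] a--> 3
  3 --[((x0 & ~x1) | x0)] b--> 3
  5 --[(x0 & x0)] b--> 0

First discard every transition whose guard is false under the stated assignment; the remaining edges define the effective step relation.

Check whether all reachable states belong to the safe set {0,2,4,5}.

Inv-set: {0,2,4,5}
Reachable = {0,2,4}
  0: ok
  2: ok
  4: ok

Answer: INVARIANT HOLDS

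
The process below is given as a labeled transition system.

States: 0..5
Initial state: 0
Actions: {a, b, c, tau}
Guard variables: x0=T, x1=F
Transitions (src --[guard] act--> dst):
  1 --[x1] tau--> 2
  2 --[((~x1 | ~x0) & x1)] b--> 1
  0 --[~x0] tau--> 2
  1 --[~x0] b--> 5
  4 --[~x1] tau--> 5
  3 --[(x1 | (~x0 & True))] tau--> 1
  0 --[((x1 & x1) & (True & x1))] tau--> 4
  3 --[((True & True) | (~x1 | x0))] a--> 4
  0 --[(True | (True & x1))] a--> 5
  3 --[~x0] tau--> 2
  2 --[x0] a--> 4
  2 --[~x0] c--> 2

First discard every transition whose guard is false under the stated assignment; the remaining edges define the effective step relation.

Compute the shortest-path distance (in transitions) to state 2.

Layered search for 2:
  L0 = {0}
  L1 = {5}
2 never appears.

Answer: UNREACHABLE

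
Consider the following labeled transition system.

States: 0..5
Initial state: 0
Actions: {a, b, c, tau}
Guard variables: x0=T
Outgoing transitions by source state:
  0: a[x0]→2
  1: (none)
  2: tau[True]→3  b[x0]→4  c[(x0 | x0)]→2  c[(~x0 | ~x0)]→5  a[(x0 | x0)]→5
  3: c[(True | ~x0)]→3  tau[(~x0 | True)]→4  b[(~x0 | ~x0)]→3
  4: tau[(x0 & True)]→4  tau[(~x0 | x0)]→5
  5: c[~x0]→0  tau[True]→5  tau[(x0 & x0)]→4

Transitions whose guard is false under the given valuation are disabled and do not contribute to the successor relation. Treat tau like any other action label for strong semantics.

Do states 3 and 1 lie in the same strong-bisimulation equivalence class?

Refine partition for ~:
  P[0] = {{0,1,2,3,4,5}}
  P[1] = {{0},{1},{2},{3},{4,5}}
5 equivalence class(es) (converged in 2)
class of 3: {3}; class of 1: {1}

Answer: NOT BISIMILAR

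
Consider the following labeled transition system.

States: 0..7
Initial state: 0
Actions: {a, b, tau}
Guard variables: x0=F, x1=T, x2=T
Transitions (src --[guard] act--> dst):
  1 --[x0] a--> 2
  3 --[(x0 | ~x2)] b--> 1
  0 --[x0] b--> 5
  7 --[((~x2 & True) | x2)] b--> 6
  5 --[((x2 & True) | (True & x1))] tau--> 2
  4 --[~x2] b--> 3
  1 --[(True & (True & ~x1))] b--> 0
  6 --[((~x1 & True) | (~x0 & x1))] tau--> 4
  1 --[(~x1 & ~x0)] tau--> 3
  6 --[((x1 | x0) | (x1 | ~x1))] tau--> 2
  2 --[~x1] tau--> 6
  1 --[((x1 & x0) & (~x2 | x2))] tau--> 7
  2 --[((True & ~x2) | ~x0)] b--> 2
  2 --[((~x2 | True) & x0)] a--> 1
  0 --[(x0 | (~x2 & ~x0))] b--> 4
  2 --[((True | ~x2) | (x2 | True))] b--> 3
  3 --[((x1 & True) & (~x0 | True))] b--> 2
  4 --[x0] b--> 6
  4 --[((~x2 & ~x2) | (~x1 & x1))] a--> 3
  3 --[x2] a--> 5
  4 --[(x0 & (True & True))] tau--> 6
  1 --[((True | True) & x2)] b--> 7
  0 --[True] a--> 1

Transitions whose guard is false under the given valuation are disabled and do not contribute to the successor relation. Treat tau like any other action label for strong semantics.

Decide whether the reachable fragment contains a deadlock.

Reach set: {0,1,2,3,4,5,6,7}
  0: a→1  [1 out]
  1: b→7  [1 out]
  2: b→2  b→3  [2 out]
  3: a→5  b→2  [2 out]
  4: ∅  [STUCK]
  5: tau→2  [1 out]
  6: tau→2  tau→4  [2 out]
  7: b→6  [1 out]
witness 4: a·b·b·tau

Answer: DEADLOCK at state 4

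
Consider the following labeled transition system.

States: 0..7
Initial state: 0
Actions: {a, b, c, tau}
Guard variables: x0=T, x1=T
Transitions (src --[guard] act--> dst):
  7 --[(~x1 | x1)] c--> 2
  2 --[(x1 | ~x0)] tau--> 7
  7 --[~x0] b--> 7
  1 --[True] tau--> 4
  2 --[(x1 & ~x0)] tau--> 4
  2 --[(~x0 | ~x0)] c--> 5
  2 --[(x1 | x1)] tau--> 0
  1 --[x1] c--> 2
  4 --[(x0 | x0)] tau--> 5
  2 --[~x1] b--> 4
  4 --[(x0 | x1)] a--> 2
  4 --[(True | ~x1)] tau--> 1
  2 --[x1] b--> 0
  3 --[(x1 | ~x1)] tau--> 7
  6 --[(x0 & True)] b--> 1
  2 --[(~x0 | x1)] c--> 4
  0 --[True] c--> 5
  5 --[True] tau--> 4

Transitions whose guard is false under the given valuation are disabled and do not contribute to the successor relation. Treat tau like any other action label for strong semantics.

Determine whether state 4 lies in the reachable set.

Answer: REACHABLE

Trace:
After dropping false guards: 14 live edges.
depth 0: {0}
depth 1: {5}  now seen {0,5}
depth 2: {4}  now seen {0,4,5}
depth 3: {1,2}  now seen {0,1,2,4,5}
depth 4: {7}  now seen {0,1,2,4,5,7}
Reach set: {0,1,2,4,5,7}
witness 4: c·tau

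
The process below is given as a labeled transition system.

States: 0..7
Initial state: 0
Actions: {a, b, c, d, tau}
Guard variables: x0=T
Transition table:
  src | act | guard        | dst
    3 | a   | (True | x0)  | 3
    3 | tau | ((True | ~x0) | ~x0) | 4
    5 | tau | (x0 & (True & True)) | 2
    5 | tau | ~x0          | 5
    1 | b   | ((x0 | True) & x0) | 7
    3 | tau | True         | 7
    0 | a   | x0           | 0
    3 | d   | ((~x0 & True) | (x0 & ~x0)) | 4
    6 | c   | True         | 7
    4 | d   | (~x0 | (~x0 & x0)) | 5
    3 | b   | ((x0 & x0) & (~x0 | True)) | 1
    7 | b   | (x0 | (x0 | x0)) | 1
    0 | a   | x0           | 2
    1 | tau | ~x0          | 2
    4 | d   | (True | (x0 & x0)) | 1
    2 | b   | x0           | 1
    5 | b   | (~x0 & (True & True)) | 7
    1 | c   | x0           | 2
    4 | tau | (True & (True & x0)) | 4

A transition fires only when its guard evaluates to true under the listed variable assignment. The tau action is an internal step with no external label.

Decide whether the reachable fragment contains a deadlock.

Reachable = {0,1,2,7}
  0: a→0  a→2  [2 exit(s)]
  1: b→7  c→2  [2 exit(s)]
  2: b→1  [1 exit(s)]
  7: b→1  [1 exit(s)]

Answer: DEADLOCK-FREE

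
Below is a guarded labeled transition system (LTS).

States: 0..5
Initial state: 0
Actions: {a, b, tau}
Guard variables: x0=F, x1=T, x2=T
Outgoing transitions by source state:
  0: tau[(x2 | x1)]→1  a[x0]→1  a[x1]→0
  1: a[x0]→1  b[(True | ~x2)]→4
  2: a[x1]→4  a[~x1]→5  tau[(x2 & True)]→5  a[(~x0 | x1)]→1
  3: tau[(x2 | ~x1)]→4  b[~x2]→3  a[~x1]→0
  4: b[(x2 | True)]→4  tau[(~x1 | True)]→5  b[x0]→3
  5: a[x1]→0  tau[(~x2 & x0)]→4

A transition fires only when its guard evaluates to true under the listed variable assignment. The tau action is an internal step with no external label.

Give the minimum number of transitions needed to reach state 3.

Breadth-first toward 3:
  depth 0: {0}
  depth 1: {1}
  depth 2: {4}
  depth 3: {5}
3 never appears.

Answer: UNREACHABLE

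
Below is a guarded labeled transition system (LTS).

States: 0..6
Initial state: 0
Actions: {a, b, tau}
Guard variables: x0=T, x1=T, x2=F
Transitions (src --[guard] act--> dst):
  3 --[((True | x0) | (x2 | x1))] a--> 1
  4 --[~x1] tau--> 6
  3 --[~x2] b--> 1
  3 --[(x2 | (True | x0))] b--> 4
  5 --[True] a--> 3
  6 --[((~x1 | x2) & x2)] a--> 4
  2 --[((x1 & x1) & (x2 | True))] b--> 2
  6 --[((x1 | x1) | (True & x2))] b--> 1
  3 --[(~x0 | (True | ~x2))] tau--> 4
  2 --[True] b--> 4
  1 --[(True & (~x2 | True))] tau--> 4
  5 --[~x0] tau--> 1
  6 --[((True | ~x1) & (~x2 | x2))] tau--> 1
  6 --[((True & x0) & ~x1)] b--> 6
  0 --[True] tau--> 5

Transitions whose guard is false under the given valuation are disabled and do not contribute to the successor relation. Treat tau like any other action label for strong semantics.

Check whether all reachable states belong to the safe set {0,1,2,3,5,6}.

Allowed set {0,1,2,3,5,6}
R = {0,1,3,4,5}
  0: safe
  1: safe
  3: safe
  4: outside
  5: safe
witness against invariant: tau·a·b → 4

Answer: INVARIANT VIOLATED at state 4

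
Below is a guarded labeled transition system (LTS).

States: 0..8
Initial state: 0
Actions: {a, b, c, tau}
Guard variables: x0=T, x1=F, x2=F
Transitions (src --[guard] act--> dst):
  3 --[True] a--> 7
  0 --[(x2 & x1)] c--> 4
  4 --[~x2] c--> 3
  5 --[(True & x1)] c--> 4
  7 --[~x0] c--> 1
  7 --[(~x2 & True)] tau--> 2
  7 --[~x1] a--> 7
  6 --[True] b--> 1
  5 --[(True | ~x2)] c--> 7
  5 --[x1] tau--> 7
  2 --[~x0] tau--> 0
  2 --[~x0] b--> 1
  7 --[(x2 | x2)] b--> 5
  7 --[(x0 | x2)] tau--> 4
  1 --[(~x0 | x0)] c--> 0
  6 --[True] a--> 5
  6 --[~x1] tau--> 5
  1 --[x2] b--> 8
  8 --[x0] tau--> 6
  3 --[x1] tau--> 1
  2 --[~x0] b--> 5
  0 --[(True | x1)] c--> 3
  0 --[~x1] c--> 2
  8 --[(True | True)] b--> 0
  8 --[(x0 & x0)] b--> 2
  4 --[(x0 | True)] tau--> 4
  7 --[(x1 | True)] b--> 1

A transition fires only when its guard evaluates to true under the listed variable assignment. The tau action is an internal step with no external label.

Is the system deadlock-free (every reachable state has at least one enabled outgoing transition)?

R = {0,1,2,3,4,7}
  0: c→2  c→3  [2 out]
  1: c→0  [1 out]
  2: ∅  [no exit]
  3: a→7  [1 out]
  4: c→3  tau→4  [2 out]
  7: a→7  b→1  tau→2  tau→4  [4 out]
witness 2: c

Answer: DEADLOCK at state 2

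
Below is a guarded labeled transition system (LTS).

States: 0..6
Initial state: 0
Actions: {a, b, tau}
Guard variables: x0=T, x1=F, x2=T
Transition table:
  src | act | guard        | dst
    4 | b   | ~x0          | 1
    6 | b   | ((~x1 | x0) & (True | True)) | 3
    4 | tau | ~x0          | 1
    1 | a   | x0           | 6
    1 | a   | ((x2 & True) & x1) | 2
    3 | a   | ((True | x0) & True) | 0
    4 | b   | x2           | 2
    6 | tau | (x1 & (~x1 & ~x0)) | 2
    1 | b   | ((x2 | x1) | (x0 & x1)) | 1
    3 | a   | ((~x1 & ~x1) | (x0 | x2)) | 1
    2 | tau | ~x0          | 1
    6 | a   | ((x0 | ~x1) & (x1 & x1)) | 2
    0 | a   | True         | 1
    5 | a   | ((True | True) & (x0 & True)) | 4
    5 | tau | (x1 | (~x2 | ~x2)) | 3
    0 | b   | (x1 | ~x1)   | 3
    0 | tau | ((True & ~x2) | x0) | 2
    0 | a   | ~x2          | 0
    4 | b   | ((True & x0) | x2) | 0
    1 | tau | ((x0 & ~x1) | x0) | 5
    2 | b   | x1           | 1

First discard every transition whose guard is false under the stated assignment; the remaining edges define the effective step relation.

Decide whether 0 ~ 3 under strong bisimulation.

Answer: NOT BISIMILAR

Trace:
Compute ~ classes (split until stable):
  round 0: {{0,1,2,3,4,5,6}}
  round 1: {{0,1},{2},{3,5},{4,6}}
  round 2: {{0},{1},{2},{3},{4},{5},{6}}
Fixed point at round 3; 7 class(es).
class of 0: {0}; class of 3: {3}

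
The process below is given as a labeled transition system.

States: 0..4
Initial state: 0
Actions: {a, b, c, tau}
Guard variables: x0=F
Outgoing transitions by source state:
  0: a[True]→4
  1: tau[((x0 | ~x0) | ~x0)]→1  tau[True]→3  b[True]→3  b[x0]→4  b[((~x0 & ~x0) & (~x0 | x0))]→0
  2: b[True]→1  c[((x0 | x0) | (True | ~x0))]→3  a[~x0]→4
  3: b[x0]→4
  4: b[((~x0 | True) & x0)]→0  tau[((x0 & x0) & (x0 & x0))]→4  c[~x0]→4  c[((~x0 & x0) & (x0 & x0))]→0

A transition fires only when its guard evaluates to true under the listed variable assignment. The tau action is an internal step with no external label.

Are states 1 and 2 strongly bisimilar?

Bisimulation quotient by refinement:
  round 0: {{0,1,2,3,4}}
  round 1: {{0},{1},{2},{3},{4}}
Fixed point at round 2; 5 class(es).
1∈{1}, 2∈{2}

Answer: NOT BISIMILAR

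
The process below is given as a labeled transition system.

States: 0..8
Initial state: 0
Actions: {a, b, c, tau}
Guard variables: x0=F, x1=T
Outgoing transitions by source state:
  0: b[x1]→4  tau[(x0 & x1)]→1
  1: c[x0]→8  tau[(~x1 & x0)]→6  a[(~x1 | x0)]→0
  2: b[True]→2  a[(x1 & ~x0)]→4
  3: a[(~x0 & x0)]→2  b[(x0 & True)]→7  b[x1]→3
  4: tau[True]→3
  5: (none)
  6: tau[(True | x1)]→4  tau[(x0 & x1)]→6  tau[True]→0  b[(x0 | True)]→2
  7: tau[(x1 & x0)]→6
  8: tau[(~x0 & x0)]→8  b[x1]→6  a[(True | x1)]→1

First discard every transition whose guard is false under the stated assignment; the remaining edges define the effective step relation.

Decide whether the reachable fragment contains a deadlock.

Answer: DEADLOCK-FREE

Working:
R = {0,3,4}
  0: b→4  [1 out]
  3: b→3  [1 out]
  4: tau→3  [1 out]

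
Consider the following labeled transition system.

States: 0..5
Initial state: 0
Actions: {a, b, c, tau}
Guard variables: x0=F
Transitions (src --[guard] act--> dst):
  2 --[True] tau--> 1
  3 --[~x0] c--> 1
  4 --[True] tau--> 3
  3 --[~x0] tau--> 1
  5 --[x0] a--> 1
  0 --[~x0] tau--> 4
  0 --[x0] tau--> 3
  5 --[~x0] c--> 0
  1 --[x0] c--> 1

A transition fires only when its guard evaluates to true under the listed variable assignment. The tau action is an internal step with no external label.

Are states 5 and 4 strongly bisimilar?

Answer: NOT BISIMILAR

Trace:
Refine partition for ~:
  π0 = {{0,1,2,3,4,5}}
  π1 = {{0,2,4},{1},{3},{5}}
  π2 = {{0},{1},{2},{3},{4},{5}}
stable after 3 split(s): 6 block(s)
class of 5: {5}; class of 4: {4}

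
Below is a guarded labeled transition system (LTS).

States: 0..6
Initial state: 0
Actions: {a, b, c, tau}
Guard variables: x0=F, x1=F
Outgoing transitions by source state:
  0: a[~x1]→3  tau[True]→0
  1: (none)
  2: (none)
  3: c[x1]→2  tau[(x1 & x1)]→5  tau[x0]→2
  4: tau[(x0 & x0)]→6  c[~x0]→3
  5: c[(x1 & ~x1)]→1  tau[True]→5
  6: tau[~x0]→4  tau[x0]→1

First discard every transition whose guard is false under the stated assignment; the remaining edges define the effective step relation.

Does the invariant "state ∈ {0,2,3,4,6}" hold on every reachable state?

Safe = {0,2,3,4,6}
Reachable = {0,3}
  0: ✓
  3: ✓

Answer: INVARIANT HOLDS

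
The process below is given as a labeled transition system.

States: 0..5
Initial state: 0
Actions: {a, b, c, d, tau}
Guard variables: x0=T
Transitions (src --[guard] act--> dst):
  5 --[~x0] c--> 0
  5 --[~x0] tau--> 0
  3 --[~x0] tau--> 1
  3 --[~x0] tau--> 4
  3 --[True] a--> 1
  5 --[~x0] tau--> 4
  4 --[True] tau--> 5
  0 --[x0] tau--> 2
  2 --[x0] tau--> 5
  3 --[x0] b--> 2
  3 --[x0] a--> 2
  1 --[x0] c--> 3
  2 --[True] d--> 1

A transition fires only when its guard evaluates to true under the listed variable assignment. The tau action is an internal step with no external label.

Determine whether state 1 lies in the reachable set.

Answer: REACHABLE

Working:
After dropping false guards: 8 live edges.
Layer 0: {0}
Layer 1: {2}  now seen {0,2}
Layer 2: {1,5}  now seen {0,1,2,5}
Layer 3: {3}  now seen {0,1,2,3,5}
Reachable = {0,1,2,3,5}
Path to 1: tau·d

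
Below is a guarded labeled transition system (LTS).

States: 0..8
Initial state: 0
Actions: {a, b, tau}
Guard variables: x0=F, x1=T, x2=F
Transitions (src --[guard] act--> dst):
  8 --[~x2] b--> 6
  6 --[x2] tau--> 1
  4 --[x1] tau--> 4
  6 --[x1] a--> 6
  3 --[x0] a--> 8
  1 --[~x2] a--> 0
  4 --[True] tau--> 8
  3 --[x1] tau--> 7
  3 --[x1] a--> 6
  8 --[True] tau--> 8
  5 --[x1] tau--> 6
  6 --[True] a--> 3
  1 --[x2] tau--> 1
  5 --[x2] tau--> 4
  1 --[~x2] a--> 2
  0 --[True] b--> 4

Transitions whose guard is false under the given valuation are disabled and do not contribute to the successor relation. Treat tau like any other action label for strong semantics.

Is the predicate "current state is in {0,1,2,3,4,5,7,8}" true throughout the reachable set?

Inv-set: {0,1,2,3,4,5,7,8}
R = {0,3,4,6,7,8}
  0: ok
  3: ok
  4: ok
  6: outside
  7: ok
  8: ok
counterexample path to 6: b·tau·b

Answer: INVARIANT VIOLATED at state 6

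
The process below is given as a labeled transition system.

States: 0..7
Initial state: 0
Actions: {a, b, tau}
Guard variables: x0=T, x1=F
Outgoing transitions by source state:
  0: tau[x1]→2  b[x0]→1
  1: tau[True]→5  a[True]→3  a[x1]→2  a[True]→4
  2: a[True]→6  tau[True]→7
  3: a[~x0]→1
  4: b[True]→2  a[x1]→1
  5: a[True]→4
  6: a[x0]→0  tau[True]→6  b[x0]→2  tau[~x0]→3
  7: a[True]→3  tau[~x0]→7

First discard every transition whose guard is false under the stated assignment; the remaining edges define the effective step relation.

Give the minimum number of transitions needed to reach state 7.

Breadth-first toward 7:
  L0 = {0}
  L1 = {1}
  L2 = {3,4,5}
  L3 = {2}
  L4 = {6,7}
depth(7)=4, e.g. b·a·b·tau

Answer: 4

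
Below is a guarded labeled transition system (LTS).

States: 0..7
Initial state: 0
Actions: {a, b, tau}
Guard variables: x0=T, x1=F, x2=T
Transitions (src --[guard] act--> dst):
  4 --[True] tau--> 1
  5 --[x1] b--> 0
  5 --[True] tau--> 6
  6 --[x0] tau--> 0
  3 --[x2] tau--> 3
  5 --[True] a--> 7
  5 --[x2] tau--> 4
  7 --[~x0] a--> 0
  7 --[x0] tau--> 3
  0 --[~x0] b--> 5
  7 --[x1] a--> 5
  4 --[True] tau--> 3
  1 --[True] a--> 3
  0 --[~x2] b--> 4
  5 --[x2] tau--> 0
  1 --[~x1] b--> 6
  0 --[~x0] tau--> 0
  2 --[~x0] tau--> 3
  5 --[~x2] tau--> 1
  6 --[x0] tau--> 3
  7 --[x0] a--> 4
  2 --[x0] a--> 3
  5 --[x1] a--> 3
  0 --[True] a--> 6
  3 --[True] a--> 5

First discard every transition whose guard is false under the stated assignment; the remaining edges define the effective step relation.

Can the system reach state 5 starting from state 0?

Answer: REACHABLE

Trace:
16 transition(s) survive guard evaluation.
depth 0: {0}
depth 1: {6}  now seen {0,6}
depth 2: {3}  now seen {0,3,6}
depth 3: {5}  now seen {0,3,5,6}
depth 4: {4,7}  now seen {0,3,4,5,6,7}
depth 5: {1}  now seen {0,1,3,4,5,6,7}
R = {0,1,3,4,5,6,7}
trace reaching 5: a·tau·a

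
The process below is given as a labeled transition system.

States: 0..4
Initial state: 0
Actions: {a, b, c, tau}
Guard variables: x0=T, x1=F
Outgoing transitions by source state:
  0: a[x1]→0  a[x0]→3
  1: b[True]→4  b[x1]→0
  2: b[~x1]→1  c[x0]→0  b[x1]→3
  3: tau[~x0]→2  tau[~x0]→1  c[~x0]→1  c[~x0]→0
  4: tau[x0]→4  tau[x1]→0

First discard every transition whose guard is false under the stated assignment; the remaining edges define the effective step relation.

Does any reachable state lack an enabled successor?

Reachable = {0,3}
  0: a→3  [1 out]
  3: ∅  [STUCK]
Path to 3: a

Answer: DEADLOCK at state 3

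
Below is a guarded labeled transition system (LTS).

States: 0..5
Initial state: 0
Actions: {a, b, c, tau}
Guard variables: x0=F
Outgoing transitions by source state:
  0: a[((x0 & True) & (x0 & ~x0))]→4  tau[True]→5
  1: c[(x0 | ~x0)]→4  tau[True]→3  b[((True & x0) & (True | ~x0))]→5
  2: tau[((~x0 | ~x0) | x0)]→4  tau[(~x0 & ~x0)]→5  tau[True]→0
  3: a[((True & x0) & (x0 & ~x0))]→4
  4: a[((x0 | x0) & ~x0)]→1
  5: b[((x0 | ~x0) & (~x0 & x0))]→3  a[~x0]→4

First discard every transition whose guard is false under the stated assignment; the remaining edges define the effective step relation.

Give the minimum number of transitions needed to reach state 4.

Answer: 2

Analysis:
Breadth-first toward 4:
  Layer 0: {0}
  Layer 1: {5}
  Layer 2: {4}
depth(4)=2, e.g. tau·a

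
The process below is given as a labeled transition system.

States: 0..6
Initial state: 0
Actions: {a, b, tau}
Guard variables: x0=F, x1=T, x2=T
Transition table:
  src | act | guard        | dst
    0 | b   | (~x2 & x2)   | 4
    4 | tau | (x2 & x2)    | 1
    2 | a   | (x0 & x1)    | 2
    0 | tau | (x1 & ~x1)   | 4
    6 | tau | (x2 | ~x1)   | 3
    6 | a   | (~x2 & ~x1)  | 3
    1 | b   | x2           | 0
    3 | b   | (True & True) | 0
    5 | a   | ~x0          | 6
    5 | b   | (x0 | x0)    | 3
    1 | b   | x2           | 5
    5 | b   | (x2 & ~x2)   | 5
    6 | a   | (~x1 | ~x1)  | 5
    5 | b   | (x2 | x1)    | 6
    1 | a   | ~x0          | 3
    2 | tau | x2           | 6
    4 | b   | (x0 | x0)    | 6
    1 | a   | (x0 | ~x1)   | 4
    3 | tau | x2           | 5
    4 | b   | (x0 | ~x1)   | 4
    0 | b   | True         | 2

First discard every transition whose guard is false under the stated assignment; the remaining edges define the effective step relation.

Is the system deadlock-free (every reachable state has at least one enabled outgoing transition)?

Reachable = {0,2,3,5,6}
  0: b→2  [deg 1]
  2: tau→6  [deg 1]
  3: b→0  tau→5  [deg 2]
  5: a→6  b→6  [deg 2]
  6: tau→3  [deg 1]

Answer: DEADLOCK-FREE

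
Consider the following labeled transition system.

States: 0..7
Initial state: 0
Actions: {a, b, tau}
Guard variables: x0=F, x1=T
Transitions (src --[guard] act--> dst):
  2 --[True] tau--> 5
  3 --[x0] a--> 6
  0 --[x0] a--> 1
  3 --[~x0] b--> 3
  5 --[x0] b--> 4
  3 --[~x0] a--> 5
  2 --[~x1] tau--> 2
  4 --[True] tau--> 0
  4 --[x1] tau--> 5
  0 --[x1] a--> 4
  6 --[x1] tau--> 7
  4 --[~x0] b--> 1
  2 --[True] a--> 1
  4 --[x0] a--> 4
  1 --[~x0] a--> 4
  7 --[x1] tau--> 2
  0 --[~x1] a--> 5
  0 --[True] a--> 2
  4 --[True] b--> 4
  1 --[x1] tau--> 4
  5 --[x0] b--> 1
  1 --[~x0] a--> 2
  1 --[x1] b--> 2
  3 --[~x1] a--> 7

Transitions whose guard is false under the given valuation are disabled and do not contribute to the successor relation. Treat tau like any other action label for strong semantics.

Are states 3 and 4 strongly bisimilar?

Refine partition for ~:
  P[0] = {{0,1,2,3,4,5,6,7}}
  P[1] = {{0},{1},{2},{3},{4},{5},{6,7}}
  P[2] = {{0},{1},{2},{3},{4},{5},{6},{7}}
8 equivalence class(es) (converged in 3)
class of 3: {3}; class of 4: {4}

Answer: NOT BISIMILAR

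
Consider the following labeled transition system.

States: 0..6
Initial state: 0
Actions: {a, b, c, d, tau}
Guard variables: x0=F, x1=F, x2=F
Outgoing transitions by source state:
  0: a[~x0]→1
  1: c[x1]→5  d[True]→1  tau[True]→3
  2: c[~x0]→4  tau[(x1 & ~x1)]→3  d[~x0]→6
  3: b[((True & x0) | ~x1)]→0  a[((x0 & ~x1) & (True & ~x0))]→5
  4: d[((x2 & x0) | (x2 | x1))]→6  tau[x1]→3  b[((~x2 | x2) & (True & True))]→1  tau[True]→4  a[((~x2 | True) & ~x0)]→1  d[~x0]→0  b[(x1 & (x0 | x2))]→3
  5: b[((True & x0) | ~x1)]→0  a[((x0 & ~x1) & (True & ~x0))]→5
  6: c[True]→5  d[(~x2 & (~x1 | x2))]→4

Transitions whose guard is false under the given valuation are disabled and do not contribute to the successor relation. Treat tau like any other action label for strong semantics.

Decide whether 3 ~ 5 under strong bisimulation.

Answer: BISIMILAR

Analysis:
Refine partition for ~:
  π0 = {{0,1,2,3,4,5,6}}
  π1 = {{0},{1},{2,6},{3,5},{4}}
  π2 = {{0},{1},{2},{3,5},{4},{6}}
6 equivalence class(es) (converged in 3)
[3]={3,5}  [5]={3,5}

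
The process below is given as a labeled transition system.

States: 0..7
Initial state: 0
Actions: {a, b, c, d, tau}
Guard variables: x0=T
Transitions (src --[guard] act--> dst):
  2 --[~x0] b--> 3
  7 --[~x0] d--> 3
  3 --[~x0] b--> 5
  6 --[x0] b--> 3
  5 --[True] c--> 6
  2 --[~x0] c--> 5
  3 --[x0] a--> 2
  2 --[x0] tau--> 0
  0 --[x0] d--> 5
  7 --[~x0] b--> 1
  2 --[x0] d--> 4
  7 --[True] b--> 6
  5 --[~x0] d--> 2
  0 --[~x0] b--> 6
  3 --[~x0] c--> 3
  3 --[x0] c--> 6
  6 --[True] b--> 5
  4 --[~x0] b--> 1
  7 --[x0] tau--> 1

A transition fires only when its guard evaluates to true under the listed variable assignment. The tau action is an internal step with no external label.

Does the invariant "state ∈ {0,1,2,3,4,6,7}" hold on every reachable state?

Inv-set: {0,1,2,3,4,6,7}
Reach set: {0,2,3,4,5,6}
  0: ✓
  2: ✓
  3: ✓
  4: ✓
  5: ✗ unsafe
  6: ✓
counterexample path to 5: d

Answer: INVARIANT VIOLATED at state 5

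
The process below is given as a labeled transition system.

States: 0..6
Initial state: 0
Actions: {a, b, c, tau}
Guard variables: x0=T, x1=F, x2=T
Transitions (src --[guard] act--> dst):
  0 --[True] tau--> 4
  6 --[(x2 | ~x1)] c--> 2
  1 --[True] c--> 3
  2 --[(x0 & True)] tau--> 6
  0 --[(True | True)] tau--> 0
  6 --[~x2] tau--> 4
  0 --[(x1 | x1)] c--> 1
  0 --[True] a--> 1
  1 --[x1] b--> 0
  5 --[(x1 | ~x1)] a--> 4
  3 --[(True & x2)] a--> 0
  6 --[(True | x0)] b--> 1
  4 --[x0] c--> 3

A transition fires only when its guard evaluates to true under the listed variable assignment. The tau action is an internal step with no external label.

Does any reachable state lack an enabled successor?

R = {0,1,3,4}
  0: a→1  tau→0  tau→4  [3 out]
  1: c→3  [1 out]
  3: a→0  [1 out]
  4: c→3  [1 out]

Answer: DEADLOCK-FREE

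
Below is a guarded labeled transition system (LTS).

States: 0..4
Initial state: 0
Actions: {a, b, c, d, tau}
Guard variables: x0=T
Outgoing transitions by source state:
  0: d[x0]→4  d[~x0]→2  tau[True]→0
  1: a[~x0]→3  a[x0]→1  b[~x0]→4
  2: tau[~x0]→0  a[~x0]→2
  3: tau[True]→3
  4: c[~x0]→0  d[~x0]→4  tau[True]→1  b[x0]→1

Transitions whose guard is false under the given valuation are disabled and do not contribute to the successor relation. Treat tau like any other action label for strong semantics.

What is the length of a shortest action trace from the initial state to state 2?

BFS to 2:
  L0 = {0}
  L1 = {4}
  L2 = {1}
2 never appears.

Answer: UNREACHABLE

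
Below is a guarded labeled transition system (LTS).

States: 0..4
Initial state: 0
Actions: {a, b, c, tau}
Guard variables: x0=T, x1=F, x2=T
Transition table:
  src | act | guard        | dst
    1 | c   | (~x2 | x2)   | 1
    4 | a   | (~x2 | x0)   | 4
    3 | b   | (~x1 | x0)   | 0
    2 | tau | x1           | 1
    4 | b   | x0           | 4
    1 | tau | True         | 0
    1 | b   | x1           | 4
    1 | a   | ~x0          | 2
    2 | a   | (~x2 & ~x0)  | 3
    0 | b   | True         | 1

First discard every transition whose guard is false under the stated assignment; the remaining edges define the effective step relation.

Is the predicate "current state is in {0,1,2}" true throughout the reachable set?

Answer: INVARIANT HOLDS

Working:
Inv-set: {0,1,2}
R = {0,1}
  0: ok
  1: ok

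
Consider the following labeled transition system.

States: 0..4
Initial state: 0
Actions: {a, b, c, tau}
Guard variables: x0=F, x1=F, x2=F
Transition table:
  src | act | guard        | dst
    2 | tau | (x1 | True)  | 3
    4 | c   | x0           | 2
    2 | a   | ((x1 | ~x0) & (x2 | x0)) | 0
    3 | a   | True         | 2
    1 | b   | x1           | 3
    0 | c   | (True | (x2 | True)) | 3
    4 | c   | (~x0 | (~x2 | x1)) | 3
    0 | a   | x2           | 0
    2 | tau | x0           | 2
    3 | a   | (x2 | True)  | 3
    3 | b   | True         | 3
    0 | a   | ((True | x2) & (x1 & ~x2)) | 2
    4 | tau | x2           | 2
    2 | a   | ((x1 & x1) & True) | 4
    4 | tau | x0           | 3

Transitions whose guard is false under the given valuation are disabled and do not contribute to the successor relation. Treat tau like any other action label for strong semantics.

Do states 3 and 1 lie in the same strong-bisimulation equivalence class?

Answer: NOT BISIMILAR

Working:
Compute ~ classes (split until stable):
  round 0: {{0,1,2,3,4}}
  round 1: {{0,4},{1},{2},{3}}
stable after 2 split(s): 4 block(s)
3∈{3}, 1∈{1}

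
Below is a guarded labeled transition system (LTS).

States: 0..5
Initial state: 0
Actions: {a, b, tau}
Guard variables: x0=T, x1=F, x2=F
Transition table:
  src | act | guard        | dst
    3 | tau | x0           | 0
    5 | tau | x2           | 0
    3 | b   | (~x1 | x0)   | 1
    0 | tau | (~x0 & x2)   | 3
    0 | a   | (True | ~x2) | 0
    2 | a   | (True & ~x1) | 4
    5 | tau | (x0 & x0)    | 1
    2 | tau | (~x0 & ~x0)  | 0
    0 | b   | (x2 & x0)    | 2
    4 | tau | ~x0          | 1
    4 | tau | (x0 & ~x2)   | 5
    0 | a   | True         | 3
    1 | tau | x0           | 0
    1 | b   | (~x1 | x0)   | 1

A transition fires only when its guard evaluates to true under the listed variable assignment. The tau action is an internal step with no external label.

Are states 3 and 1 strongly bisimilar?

Compute ~ classes (split until stable):
  P[0] = {{0,1,2,3,4,5}}
  P[1] = {{0,2},{1,3},{4,5}}
  P[2] = {{0},{1,3},{2},{4},{5}}
5 equivalence class(es) (converged in 3)
3∈{1,3}, 1∈{1,3}

Answer: BISIMILAR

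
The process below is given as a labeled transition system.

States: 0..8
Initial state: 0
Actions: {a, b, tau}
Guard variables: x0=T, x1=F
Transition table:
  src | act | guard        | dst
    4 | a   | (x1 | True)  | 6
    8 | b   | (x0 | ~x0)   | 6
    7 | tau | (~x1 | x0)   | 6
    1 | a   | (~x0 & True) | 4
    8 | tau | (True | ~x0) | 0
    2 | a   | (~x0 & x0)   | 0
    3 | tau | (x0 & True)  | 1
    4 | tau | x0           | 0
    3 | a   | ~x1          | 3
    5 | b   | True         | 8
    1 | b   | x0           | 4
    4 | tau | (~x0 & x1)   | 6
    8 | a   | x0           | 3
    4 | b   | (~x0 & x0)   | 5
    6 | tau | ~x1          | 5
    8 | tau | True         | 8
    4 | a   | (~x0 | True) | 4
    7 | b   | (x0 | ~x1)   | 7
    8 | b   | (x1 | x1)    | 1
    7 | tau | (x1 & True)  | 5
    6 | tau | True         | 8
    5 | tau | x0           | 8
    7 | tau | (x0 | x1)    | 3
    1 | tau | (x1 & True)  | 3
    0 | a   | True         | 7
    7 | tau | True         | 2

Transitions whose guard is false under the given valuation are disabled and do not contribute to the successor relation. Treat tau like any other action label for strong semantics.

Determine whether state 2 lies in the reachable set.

Guard filter leaves 19 enabled edge(s).
depth 0: {0}
depth 1: {7}  cumulative {0,7}
depth 2: {2,3,6}  cumulative {0,2,3,6,7}
depth 3: {1,5,8}  cumulative {0,1,2,3,5,6,7,8}
depth 4: {4}  cumulative {0,1,2,3,4,5,6,7,8}
R = {0,1,2,3,4,5,6,7,8}
trace reaching 2: a·tau

Answer: REACHABLE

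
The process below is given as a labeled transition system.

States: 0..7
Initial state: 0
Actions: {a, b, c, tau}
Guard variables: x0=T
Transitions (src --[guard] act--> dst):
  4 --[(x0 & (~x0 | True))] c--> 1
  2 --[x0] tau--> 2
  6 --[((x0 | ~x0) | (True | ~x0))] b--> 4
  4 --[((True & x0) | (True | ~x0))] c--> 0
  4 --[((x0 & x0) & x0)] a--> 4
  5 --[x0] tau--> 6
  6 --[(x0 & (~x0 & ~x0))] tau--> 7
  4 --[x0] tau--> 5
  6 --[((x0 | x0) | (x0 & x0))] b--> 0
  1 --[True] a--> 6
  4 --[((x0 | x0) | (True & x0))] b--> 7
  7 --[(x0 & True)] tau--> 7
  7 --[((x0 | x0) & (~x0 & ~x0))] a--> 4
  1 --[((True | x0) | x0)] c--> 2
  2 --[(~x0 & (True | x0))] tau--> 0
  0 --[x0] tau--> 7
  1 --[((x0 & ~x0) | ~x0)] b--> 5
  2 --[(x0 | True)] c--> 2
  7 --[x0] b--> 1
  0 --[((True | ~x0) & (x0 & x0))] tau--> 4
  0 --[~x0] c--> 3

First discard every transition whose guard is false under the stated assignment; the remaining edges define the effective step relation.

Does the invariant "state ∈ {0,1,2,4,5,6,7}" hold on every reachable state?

Answer: INVARIANT HOLDS

Working:
Inv-set: {0,1,2,4,5,6,7}
Reachable = {0,1,2,4,5,6,7}
  0: safe
  1: safe
  2: safe
  4: safe
  5: safe
  6: safe
  7: safe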